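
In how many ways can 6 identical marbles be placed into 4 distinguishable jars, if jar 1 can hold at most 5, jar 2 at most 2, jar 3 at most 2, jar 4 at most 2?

By stars and bars, unrestricted non-negative solutions to x_1+…+x_4 = 6 number C(6+3,3) = 84.
Subtract solutions that violate a single cap (substitute x_i' = x_i − (cap_i+1)): x_1 ≥ 6 gives C(3,3) = 1; x_2 ≥ 3 gives C(6,3) = 20; x_3 ≥ 3 gives C(6,3) = 20; x_4 ≥ 3 gives C(6,3) = 20. Together 61.
Add back pairs where two caps are both exceeded: 0 + 0 + 0 + 1 + 1 + 1 = 3.
By inclusion–exclusion the count is 84 − 61 + 3 = 26.

26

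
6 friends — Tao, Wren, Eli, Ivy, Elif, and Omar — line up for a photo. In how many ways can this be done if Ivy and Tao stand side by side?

Glue Ivy and Tao into one block (2 internal orders), leaving 5 units to arrange in a row.
That gives 2 × 5! = 2 × 120 = 240.

240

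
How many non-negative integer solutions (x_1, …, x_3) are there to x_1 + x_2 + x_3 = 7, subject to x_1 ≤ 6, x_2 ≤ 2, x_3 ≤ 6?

19

By stars and bars, unrestricted non-negative solutions to x_1+…+x_3 = 7 number C(7+2,2) = 36.
Subtract solutions that violate a single cap (substitute x_i' = x_i − (cap_i+1)): x_1 ≥ 7 gives C(2,2) = 1; x_2 ≥ 3 gives C(6,2) = 15; x_3 ≥ 7 gives C(2,2) = 1. Together 17.
No two caps can be exceeded simultaneously, so the pair terms are all 0.
By inclusion–exclusion the count is 36 − 17 + 0 = 19.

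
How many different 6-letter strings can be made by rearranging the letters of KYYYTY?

30

The 6 letters of KYYYTY have repeats: Y appearing 4 times.
Dividing 6! = 720 by 4! = 24 for the repeated letters gives 30.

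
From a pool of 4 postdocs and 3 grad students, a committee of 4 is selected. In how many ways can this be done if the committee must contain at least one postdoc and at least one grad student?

Unrestricted: C(7,4) = 35 ways to pick any 4 of the 7.
Selections missing a whole group: no postdocs → C(3,4) = 0; no grad students → C(4,4) = 1.
Both groups omitted at once is impossible, so 35 − 1 = 34.

34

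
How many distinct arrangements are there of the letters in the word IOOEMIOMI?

5040

The 9 letters of IOOEMIOMI have repeats: I appearing 3 times, M appearing twice, and O appearing 3 times.
Dividing 9! = 362880 by 3!·3!·2! = 72 for the repeated letters gives 5040.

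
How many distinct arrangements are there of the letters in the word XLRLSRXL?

1680

XLRLSRXL has 8 letters with L appearing 3 times, R appearing twice, and X appearing twice.
The number of distinct arrangements is 8!/(3!·2!·2!) = 40320/24 = 1680.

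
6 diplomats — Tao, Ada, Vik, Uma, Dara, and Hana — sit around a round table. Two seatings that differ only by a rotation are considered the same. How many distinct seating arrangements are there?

120

Around a circle, 6 distinct people have 6!/6 = (5)! = 120 rotationally distinct seatings.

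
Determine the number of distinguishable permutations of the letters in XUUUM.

The 5 letters of XUUUM have repeats: U appearing 3 times.
Dividing 5! = 120 by 3! = 6 for the repeated letters gives 20.

20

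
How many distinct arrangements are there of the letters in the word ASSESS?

30

ASSESS has 6 letters with S appearing 4 times.
So there are 6! / (4!) = 30 distinguishable arrangements.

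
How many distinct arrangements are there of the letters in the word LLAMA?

Letter multiplicities in LLAMA: A×2, L×2, M×1.
Dividing 5! = 120 by 2!·2! = 4 for the repeated letters gives 30.

30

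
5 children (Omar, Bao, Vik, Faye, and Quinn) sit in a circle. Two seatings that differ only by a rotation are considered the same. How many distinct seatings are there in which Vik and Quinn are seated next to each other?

Treat {Vik, Quinn} as one unit (2 internal orders) and seat the resulting 4 units around the table: (3)! circular arrangements.
So 2 × (3)! = 2 × 6 = 12.

12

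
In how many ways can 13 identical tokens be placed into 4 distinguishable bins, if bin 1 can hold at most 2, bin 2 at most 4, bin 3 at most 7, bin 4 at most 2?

Ignoring the caps, the number of non-negative solutions to x_1+…+x_4 = 13 is C(16,3) = 560.
Subtract solutions that violate a single cap (substitute x_i' = x_i − (cap_i+1)): x_1 ≥ 3 gives C(13,3) = 286; x_2 ≥ 5 gives C(11,3) = 165; x_3 ≥ 8 gives C(8,3) = 56; x_4 ≥ 3 gives C(13,3) = 286. Together 793.
Add back pairs where two caps are both exceeded: 56 + 10 + 120 + 1 + 56 + 10 = 253.
Subtract triples: 0 + 10 + 0 + 0 = 10.
By inclusion–exclusion the count is 560 − 793 + 253 − 10 = 10.

10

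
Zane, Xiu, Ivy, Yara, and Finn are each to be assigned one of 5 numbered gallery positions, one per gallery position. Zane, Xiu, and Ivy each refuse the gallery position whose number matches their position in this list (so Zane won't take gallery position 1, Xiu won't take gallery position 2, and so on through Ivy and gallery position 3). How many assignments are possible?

Let Aᵢ (for i ∈ {1, 2, 3}) be the placements that put person i in their forbidden gallery position. Any j of these fix j positions, leaving (5−j)! ways to fill the rest, and there are C(3,j) ways to pick which j.
By inclusion–exclusion, the number of valid placements is Σ_{j=0}^{3} (−1)^j C(3,j)·(5−j)!.
Computing: 120 − 72 + 18 − 2 = 64.

64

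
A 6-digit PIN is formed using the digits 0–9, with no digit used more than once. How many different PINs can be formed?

With no repetition, fill the 6 digits in order: 10 choices, then 9, down to 5.
That product is 10 × 9 × 8 × 7 × 6 × 5 = 151200.

151200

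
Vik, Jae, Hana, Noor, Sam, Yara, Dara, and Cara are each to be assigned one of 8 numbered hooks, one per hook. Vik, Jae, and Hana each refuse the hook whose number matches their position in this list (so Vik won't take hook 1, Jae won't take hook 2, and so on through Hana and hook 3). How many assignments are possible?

Let Aᵢ (for i ∈ {1, 2, 3}) be the placements that put person i in their forbidden hook. Any j of these fix j positions, leaving (8−j)! ways to fill the rest, and there are C(3,j) ways to pick which j.
By inclusion–exclusion, the number of valid placements is Σ_{j=0}^{3} (−1)^j C(3,j)·(8−j)!.
Computing: 40320 − 15120 + 2160 − 120 = 27240.

27240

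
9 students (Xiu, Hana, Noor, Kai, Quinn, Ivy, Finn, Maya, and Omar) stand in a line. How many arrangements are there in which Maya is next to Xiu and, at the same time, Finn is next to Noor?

Treat {Maya,Xiu} as one block (2 orders) and {Finn,Noor} as another (2 orders).
That leaves 7 units to arrange: 2 × 2 × 7! = 4 × 5040 = 20160.

20160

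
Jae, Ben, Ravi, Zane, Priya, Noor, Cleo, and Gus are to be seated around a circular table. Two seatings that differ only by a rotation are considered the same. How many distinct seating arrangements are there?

Around a circle, 8 distinct people have 8!/8 = (7)! = 5040 rotationally distinct seatings.

5040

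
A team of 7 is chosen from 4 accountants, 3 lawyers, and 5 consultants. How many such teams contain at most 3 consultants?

Split by how many consultants are chosen (0 through 3).
Sum: C(5,0)·C(7,7) + C(5,1)·C(7,6) + C(5,2)·C(7,5) + C(5,3)·C(7,4) = 1 + 35 + 210 + 350 = 596.

596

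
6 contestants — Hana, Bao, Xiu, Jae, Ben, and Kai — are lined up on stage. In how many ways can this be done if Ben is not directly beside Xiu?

480

Of the 6! = 720 arrangements, those with Ben and Xiu adjacent number 2 × 5! = 240 (treat the pair as a block with 2 internal orders).
So 720 − 240 = 480 arrangements keep them apart.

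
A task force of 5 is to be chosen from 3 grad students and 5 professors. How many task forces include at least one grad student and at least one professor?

Unrestricted: C(8,5) = 56 ways to pick any 5 of the 8.
Selections missing a whole group: no grad students → C(5,5) = 1; no professors → C(3,5) = 0.
Both groups omitted at once is impossible, so 56 − 1 = 55.

55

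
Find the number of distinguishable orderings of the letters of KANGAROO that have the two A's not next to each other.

Total arrangements of KANGAROO: 8!/(2!·2!) = 10080.
Arrangements with the A's together: treat AA as one letter, giving (7)!/(2!) = 2520.
Hence 10080 − 2520 = 7560.

7560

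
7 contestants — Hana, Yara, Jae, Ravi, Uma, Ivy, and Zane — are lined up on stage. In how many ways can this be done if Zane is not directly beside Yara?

There are 7! = 5040 arrangements in all. If Zane and Yara are adjacent, merging them into one block gives 2·(6)! = 1440 arrangements.
Complementary counting: 5040 − 1440 = 3600.

3600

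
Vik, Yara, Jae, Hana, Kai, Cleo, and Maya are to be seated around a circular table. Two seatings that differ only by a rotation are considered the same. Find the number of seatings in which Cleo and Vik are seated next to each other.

240

Glue Cleo and Vik into a block (2 internal orders). Seating 6 units around a circle gives (5)! arrangements.
So 2 × (5)! = 2 × 120 = 240.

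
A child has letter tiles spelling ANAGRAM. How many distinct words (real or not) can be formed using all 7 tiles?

The 7 letters of ANAGRAM have repeats: A appearing 3 times.
The number of distinct arrangements is 7!/(3!) = 5040/6 = 840.

840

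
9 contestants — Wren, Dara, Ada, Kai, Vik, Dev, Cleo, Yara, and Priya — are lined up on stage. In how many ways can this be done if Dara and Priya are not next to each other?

282240

Of the 9! = 362880 arrangements, those with Dara and Priya adjacent number 2 × 8! = 80640 (treat the pair as a block with 2 internal orders).
So 362880 − 80640 = 282240 arrangements keep them apart.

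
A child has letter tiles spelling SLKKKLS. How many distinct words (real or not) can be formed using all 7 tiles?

210

SLKKKLS has 7 letters with K appearing 3 times, L appearing twice, and S appearing twice.
So there are 7! / (3!·2!·2!) = 210 distinguishable arrangements.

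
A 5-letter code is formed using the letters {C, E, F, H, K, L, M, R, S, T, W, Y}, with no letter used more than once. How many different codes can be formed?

95040

Choose and order 5 of the 12 symbols: the first letter has 12 options, the next 11, and so on down to 8.
12 × 11 × 10 × 9 × 8 = 95040.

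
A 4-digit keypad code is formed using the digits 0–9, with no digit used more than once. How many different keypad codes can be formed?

5040

This is a permutation of 4 out of 10: P(10,4) = 10!/6!.
10 × 9 × 8 × 7 = 5040.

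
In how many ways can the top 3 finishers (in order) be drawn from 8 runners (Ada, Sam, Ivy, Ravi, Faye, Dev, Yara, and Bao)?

336

This is an ordered selection of 3 from 8: P(8,3).
That gives 8 × 7 × 6 = 336.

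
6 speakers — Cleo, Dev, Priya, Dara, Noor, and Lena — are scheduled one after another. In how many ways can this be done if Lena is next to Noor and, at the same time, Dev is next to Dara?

Treat {Lena,Noor} as one block (2 orders) and {Dev,Dara} as another (2 orders).
That leaves 4 units to arrange: 2 × 2 × 4! = 4 × 24 = 96.

96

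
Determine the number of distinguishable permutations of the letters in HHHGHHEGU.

1512

HHHGHHEGU has 9 letters with G appearing twice and H appearing 5 times.
The number of distinct arrangements is 9!/(5!·2!) = 362880/240 = 1512.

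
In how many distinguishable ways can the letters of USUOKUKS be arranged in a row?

The 8 letters of USUOKUKS have repeats: K appearing twice, S appearing twice, and U appearing 3 times.
So there are 8! / (3!·2!·2!) = 1680 distinguishable arrangements.

1680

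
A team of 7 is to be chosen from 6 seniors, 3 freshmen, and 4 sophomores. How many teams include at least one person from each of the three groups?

1559

Unrestricted: C(13,7) = 1716 ways to pick any 7 of the 13.
Selections missing a whole group: no seniors → C(7,7) = 1; no freshmen → C(10,7) = 120; no sophomores → C(9,7) = 36.
Add back selections omitting two groups (i.e. drawn from a single group): C(6,7) + C(3,7) + C(4,7) = 0.
By inclusion–exclusion: 1716 − 157 + 0 = 1559.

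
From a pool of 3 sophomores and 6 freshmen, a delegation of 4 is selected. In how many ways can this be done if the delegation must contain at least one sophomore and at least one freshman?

111

Unrestricted: C(9,4) = 126 ways to pick any 4 of the 9.
Selections missing a whole group: no sophomores → C(6,4) = 15; no freshmen → C(3,4) = 0.
Both groups omitted at once is impossible, so 126 − 15 = 111.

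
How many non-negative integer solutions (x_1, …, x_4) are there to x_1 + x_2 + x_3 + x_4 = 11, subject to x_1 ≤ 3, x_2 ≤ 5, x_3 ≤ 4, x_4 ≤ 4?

Ignoring the caps, the number of non-negative solutions to x_1+…+x_4 = 11 is C(14,3) = 364.
Subtract solutions that violate a single cap (substitute x_i' = x_i − (cap_i+1)): x_1 ≥ 4 gives C(10,3) = 120; x_2 ≥ 6 gives C(8,3) = 56; x_3 ≥ 5 gives C(9,3) = 84; x_4 ≥ 5 gives C(9,3) = 84. Together 344.
Add back pairs where two caps are both exceeded: 4 + 10 + 10 + 1 + 1 + 4 = 30.
By inclusion–exclusion the count is 364 − 344 + 30 = 50.

50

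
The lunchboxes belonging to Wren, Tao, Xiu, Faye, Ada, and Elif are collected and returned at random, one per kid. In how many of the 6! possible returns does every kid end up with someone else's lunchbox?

265

This is the derangement count D_6: permutations of 6 items with no fixed point.
By inclusion–exclusion this is Σ_{j=0}^{6} (−1)^j C(6,j)·(6−j)!.
Computing: 720 − 720 + 360 − 120 + 30 − 6 + 1 = 265.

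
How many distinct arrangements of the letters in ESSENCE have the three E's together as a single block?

Treat the 3 copies of E as a single block. The multiset to arrange is then {EEE, C, N, S, S}, 5 items in all.
That gives (5)!/(2!) = 60 arrangements.

60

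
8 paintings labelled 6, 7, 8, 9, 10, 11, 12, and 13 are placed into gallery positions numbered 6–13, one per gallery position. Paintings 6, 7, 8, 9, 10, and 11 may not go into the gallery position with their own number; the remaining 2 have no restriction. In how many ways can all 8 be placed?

18806

Let Aᵢ (for 6 ≤ i ≤ 11) be the placements that put painting i in its forbidden gallery position. Any j of these fix j positions, leaving (8−j)! ways to fill the rest, and there are C(6,j) ways to pick which j.
By inclusion–exclusion, the number of valid placements is Σ_{j=0}^{6} (−1)^j C(6,j)·(8−j)!.
Computing: 40320 − 30240 + 10800 − 2400 + 360 − 36 + 2 = 18806.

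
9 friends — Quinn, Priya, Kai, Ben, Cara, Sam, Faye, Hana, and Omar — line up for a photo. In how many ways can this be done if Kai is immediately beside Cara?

80640

Place the 7 others and the Kai-Cara pair as 8 objects in a line; the pair has 2 internal arrangements.
So the count is 2·(8)! = 80640.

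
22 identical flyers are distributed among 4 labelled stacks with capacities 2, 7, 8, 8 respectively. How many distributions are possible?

Without the upper bounds there are C(25,3) = 2300 ways to split 22 among 4 stacks.
Subtract solutions that violate a single cap (substitute x_i' = x_i − (cap_i+1)): x_1 ≥ 3 gives C(22,3) = 1540; x_2 ≥ 8 gives C(17,3) = 680; x_3 ≥ 9 gives C(16,3) = 560; x_4 ≥ 9 gives C(16,3) = 560. Together 3340.
Add back pairs where two caps are both exceeded: 364 + 286 + 286 + 56 + 56 + 35 = 1083.
Subtract triples: 10 + 10 + 4 + 0 = 24.
By inclusion–exclusion the count is 2300 − 3340 + 1083 − 24 = 19.

19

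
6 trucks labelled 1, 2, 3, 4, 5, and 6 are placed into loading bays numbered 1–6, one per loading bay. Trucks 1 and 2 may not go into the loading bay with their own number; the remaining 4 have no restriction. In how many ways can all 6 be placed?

504

Let Aᵢ (for i ∈ {1, 2}) be the placements that put truck i in its forbidden loading bay. Any j of these fix j positions, leaving (6−j)! ways to fill the rest, and there are C(2,j) ways to pick which j.
By inclusion–exclusion, the number of valid placements is Σ_{j=0}^{2} (−1)^j C(2,j)·(6−j)!.
Computing: 720 − 240 + 24 = 504.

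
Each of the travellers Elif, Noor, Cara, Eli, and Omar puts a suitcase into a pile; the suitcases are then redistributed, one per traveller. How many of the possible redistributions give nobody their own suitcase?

Let Aᵢ be the assignments in which traveller i gets their own suitcase. We want the size of the complement of A₁∪…∪A_5.
By inclusion–exclusion this is Σ_{j=0}^{5} (−1)^j C(5,j)·(5−j)!.
Computing: 120 − 120 + 60 − 20 + 5 − 1 = 44.

44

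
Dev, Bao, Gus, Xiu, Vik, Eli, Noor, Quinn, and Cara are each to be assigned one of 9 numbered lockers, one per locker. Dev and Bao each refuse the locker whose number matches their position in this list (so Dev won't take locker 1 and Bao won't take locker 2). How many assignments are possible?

Let Aᵢ (for i ∈ {1, 2}) be the placements that put person i in their forbidden locker. Any j of these fix j positions, leaving (9−j)! ways to fill the rest, and there are C(2,j) ways to pick which j.
By inclusion–exclusion, the number of valid placements is Σ_{j=0}^{2} (−1)^j C(2,j)·(9−j)!.
Computing: 362880 − 80640 + 5040 = 287280.

287280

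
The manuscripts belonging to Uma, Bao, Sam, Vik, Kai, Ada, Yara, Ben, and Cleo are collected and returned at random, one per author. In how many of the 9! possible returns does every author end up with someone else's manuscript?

This is the derangement count D_9: permutations of 9 items with no fixed point.
By inclusion–exclusion this is Σ_{j=0}^{9} (−1)^j C(9,j)·(9−j)!.
Computing: 362880 − 362880 + 181440 − 60480 + 15120 − 3024 + 504 − 72 + 9 − 1 = 133496.

133496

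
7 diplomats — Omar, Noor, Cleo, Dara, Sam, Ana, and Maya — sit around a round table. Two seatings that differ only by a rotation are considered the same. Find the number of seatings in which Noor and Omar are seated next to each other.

Glue Noor and Omar into a block (2 internal orders). Seating 6 units around a circle gives (5)! arrangements.
So 2 × (5)! = 2 × 120 = 240.

240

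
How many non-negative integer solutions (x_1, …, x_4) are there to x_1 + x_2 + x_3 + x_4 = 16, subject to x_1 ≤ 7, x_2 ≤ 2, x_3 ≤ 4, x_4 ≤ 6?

Ignoring the caps, the number of non-negative solutions to x_1+…+x_4 = 16 is C(19,3) = 969.
Subtract solutions that violate a single cap (substitute x_i' = x_i − (cap_i+1)): x_1 ≥ 8 gives C(11,3) = 165; x_2 ≥ 3 gives C(16,3) = 560; x_3 ≥ 5 gives C(14,3) = 364; x_4 ≥ 7 gives C(12,3) = 220. Together 1309.
Add back pairs where two caps are both exceeded: 56 + 20 + 4 + 165 + 84 + 35 = 364.
Subtract triples: 1 + 0 + 0 + 4 = 5.
By inclusion–exclusion the count is 969 − 1309 + 364 − 5 = 19.

19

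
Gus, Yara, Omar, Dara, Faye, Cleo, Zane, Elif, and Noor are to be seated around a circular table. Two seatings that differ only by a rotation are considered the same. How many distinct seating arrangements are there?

Fix one person's seat to break rotational symmetry; the remaining 8 people can be arranged in (8)! = 40320 ways.

40320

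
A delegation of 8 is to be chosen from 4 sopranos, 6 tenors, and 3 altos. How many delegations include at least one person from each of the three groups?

1233

With no constraint there are C(13,8) = 1287 possible selections.
Selections missing a whole group: no sopranos → C(9,8) = 9; no tenors → C(7,8) = 0; no altos → C(10,8) = 45.
Add back selections omitting two groups (i.e. drawn from a single group): C(4,8) + C(6,8) + C(3,8) = 0.
By inclusion–exclusion: 1287 − 54 + 0 = 1233.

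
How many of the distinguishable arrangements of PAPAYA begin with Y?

10

With the first slot taken by Y, it remains to arrange the other 5 letters (PAPAA).
Those 5 letters have A appearing 3 times and P appearing twice, giving (5)!/(3!·2!) = 10.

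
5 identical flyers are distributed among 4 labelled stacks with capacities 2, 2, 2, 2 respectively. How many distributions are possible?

16

Without the upper bounds there are C(8,3) = 56 ways to split 5 among 4 stacks.
Subtract solutions that violate a single cap (substitute x_i' = x_i − (cap_i+1)): x_1 ≥ 3 gives C(5,3) = 10; x_2 ≥ 3 gives C(5,3) = 10; x_3 ≥ 3 gives C(5,3) = 10; x_4 ≥ 3 gives C(5,3) = 10. Together 40.
No two caps can be exceeded simultaneously, so the pair terms are all 0.
By inclusion–exclusion the count is 56 − 40 + 0 = 16.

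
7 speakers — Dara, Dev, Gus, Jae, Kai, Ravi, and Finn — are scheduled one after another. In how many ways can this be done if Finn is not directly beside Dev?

There are 7! = 5040 arrangements in all. If Finn and Dev are adjacent, merging them into one block gives 2·(6)! = 1440 arrangements.
Complementary counting: 5040 − 1440 = 3600.

3600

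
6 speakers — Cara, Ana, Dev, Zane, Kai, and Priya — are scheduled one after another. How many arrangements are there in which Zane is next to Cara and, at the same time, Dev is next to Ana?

96

Treat {Zane,Cara} as one block (2 orders) and {Dev,Ana} as another (2 orders).
That leaves 4 units to arrange: 2 × 2 × 4! = 4 × 24 = 96.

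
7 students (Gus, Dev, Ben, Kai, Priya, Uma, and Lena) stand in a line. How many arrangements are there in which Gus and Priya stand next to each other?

1440

Treat {Gus, Priya} as a single unit. There are 6 units to order, and the pair itself can be ordered 2 ways.
That gives 2 × 6! = 2 × 720 = 1440.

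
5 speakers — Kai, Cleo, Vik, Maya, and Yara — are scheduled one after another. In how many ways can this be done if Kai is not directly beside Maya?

72

Of the 5! = 120 arrangements, those with Kai and Maya adjacent number 2 × 4! = 48 (treat the pair as a block with 2 internal orders).
So 120 − 48 = 72 arrangements keep them apart.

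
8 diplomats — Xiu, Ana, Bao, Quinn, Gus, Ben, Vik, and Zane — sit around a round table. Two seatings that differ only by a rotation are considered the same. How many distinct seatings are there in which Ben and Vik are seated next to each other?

1440

Treat {Ben, Vik} as one unit (2 internal orders) and seat the resulting 7 units around the table: (6)! circular arrangements.
So 2 × (6)! = 2 × 720 = 1440.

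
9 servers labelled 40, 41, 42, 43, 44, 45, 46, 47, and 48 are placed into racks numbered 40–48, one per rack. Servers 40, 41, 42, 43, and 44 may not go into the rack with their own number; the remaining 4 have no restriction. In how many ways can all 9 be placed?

205056

Let Aᵢ (for 40 ≤ i ≤ 44) be the placements that put server i in its forbidden rack. Any j of these fix j positions, leaving (9−j)! ways to fill the rest, and there are C(5,j) ways to pick which j.
By inclusion–exclusion, the number of valid placements is Σ_{j=0}^{5} (−1)^j C(5,j)·(9−j)!.
Computing: 362880 − 201600 + 50400 − 7200 + 600 − 24 = 205056.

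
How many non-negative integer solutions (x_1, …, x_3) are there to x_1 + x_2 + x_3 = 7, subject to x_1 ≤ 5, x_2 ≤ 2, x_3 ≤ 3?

9

By stars and bars, unrestricted non-negative solutions to x_1+…+x_3 = 7 number C(7+2,2) = 36.
Subtract solutions that violate a single cap (substitute x_i' = x_i − (cap_i+1)): x_1 ≥ 6 gives C(3,2) = 3; x_2 ≥ 3 gives C(6,2) = 15; x_3 ≥ 4 gives C(5,2) = 10. Together 28.
Add back pairs where two caps are both exceeded: 0 + 0 + 1 = 1.
By inclusion–exclusion the count is 36 − 28 + 1 = 9.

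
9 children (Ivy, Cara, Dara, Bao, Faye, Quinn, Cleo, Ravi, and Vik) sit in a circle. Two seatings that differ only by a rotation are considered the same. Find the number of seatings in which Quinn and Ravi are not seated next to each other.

All circular seatings of 9 people number (8)! = 40320.
Seatings with Quinn beside Ravi: treat them as a block with 2 internal orders, giving 2 × (7)! = 10080.
Subtracting, 40320 − 10080 = 30240.

30240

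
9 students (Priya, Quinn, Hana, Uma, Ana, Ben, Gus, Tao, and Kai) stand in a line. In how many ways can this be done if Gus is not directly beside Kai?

There are 9! = 362880 arrangements in all. If Gus and Kai are adjacent, merging them into one block gives 2·(8)! = 80640 arrangements.
So 362880 − 80640 = 282240 arrangements keep them apart.

282240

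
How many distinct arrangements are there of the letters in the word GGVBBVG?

210

Letter multiplicities in GGVBBVG: B×2, G×3, V×2.
So there are 7! / (3!·2!·2!) = 210 distinguishable arrangements.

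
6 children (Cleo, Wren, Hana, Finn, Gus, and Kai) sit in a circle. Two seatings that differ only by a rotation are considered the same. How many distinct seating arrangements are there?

120

Seat Cleo anywhere (absorbing the rotational symmetry), then permute the other 5: (5)! = 120.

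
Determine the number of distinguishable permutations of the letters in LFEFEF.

The 6 letters of LFEFEF have repeats: E appearing twice and F appearing 3 times.
The number of distinct arrangements is 6!/(3!·2!) = 720/12 = 60.

60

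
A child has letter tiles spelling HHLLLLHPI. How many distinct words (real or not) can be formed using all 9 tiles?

2520

HHLLLLHPI has 9 letters with H appearing 3 times and L appearing 4 times.
So there are 9! / (4!·3!) = 2520 distinguishable arrangements.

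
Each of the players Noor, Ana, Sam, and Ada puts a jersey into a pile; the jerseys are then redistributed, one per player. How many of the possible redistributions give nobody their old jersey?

9

This is the derangement count D_4: permutations of 4 items with no fixed point.
By inclusion–exclusion this is Σ_{j=0}^{4} (−1)^j C(4,j)·(4−j)!.
Computing: 24 − 24 + 12 − 4 + 1 = 9.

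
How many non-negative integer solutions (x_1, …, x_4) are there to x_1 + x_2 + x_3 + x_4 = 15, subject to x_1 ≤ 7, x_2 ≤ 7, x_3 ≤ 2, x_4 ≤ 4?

45

Ignoring the caps, the number of non-negative solutions to x_1+…+x_4 = 15 is C(18,3) = 816.
Subtract solutions that violate a single cap (substitute x_i' = x_i − (cap_i+1)): x_1 ≥ 8 gives C(10,3) = 120; x_2 ≥ 8 gives C(10,3) = 120; x_3 ≥ 3 gives C(15,3) = 455; x_4 ≥ 5 gives C(13,3) = 286. Together 981.
Add back pairs where two caps are both exceeded: 0 + 35 + 10 + 35 + 10 + 120 = 210.
By inclusion–exclusion the count is 816 − 981 + 210 = 45.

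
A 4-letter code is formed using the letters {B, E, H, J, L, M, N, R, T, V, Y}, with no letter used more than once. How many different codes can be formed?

7920

With no repetition, fill the 4 letters in order: 11 choices, then 10, down to 8.
That product is 11 × 10 × 9 × 8 = 7920.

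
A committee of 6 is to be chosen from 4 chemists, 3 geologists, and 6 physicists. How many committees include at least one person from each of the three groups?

1416

Total 6-person selections from all 13: C(13,6) = 1716.
Selections missing a whole group: no chemists → C(9,6) = 84; no geologists → C(10,6) = 210; no physicists → C(7,6) = 7.
Add back selections omitting two groups (i.e. drawn from a single group): C(4,6) + C(3,6) + C(6,6) = 1.
By inclusion–exclusion: 1716 − 301 + 1 = 1416.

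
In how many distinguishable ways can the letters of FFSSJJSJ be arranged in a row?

Letter multiplicities in FFSSJJSJ: F×2, J×3, S×3.
Dividing 8! = 40320 by 3!·3!·2! = 72 for the repeated letters gives 560.

560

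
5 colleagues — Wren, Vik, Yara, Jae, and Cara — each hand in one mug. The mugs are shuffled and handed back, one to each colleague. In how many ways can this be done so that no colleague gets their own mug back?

44

Count assignments avoiding every fixed point. For any j of the 5 colleagues fixed to their own mug, the other 5−j can be arranged in (5−j)! ways.
By inclusion–exclusion this is Σ_{j=0}^{5} (−1)^j C(5,j)·(5−j)!.
Computing: 120 − 120 + 60 − 20 + 5 − 1 = 44.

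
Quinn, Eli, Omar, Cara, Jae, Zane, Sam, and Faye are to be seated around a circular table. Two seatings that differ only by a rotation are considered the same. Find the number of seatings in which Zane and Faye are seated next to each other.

1440

Glue Zane and Faye into a block (2 internal orders). Seating 7 units around a circle gives (6)! arrangements.
So 2 × (6)! = 2 × 720 = 1440.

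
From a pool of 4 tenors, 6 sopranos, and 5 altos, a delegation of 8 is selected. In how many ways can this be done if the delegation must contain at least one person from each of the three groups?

6216

Unrestricted: C(15,8) = 6435 ways to pick any 8 of the 15.
Subtract selections that omit an entire group: no tenors → C(11,8) = 165; no sopranos → C(9,8) = 9; no altos → C(10,8) = 45.
Add back selections omitting two groups (i.e. drawn from a single group): C(4,8) + C(6,8) + C(5,8) = 0.
By inclusion–exclusion: 6435 − 219 + 0 = 6216.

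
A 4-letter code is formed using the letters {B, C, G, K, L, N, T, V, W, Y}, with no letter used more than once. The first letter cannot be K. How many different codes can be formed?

The first letter has 10−1 = 9 choices (anything except K).
The remaining 3 letters are filled from the other 9 symbols without repetition: 9 × 8 × 7 = 504.
Total: 9 × 504 = 4536.

4536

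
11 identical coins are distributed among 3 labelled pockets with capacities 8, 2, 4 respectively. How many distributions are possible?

By stars and bars, unrestricted non-negative solutions to x_1+…+x_3 = 11 number C(11+2,2) = 78.
Subtract solutions that violate a single cap (substitute x_i' = x_i − (cap_i+1)): x_1 ≥ 9 gives C(4,2) = 6; x_2 ≥ 3 gives C(10,2) = 45; x_3 ≥ 5 gives C(8,2) = 28. Together 79.
Add back pairs where two caps are both exceeded: 0 + 0 + 10 = 10.
By inclusion–exclusion the count is 78 − 79 + 10 = 9.

9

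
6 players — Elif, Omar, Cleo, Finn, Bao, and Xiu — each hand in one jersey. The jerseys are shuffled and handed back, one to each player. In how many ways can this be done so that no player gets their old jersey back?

265

Let Aᵢ be the assignments in which player i gets their old jersey. We want the size of the complement of A₁∪…∪A_6.
By inclusion–exclusion this is Σ_{j=0}^{6} (−1)^j C(6,j)·(6−j)!.
Computing: 720 − 720 + 360 − 120 + 30 − 6 + 1 = 265.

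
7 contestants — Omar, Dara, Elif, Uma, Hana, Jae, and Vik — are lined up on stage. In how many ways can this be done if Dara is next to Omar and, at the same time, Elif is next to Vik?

Treat {Dara,Omar} as one block (2 orders) and {Elif,Vik} as another (2 orders).
That leaves 5 units to arrange: 2 × 2 × 5! = 4 × 120 = 480.

480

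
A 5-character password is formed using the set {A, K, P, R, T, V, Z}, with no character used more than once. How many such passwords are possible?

2520

Choose and order 5 of the 7 symbols: the first character has 7 options, the next 6, and so on down to 3.
7 × 6 × 5 × 4 × 3 = 2520.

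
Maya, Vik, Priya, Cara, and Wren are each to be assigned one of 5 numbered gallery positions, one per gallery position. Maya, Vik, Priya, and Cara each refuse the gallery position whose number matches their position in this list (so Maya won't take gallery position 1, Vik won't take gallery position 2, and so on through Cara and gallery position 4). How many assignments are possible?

Let Aᵢ (for 1 ≤ i ≤ 4) be the placements that put person i in their forbidden gallery position. Any j of these fix j positions, leaving (5−j)! ways to fill the rest, and there are C(4,j) ways to pick which j.
By inclusion–exclusion, the number of valid placements is Σ_{j=0}^{4} (−1)^j C(4,j)·(5−j)!.
Computing: 120 − 96 + 36 − 8 + 1 = 53.

53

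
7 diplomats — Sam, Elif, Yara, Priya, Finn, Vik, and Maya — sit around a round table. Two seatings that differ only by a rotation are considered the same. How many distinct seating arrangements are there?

720

Fix one person's seat to break rotational symmetry; the remaining 6 people can be arranged in (6)! = 720 ways.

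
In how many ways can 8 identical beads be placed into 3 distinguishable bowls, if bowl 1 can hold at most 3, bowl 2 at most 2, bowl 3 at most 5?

6

By stars and bars, unrestricted non-negative solutions to x_1+…+x_3 = 8 number C(8+2,2) = 45.
Subtract solutions that violate a single cap (substitute x_i' = x_i − (cap_i+1)): x_1 ≥ 4 gives C(6,2) = 15; x_2 ≥ 3 gives C(7,2) = 21; x_3 ≥ 6 gives C(4,2) = 6. Together 42.
Add back pairs where two caps are both exceeded: 3 + 0 + 0 = 3.
By inclusion–exclusion the count is 45 − 42 + 3 = 6.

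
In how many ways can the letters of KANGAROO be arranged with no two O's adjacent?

7560

There are 8!/(2!·2!) = 10080 arrangements of KANGAROO in total.
Arrangements with the O's together: treat OO as one letter, giving (7)!/(2!) = 2520.
Hence 10080 − 2520 = 7560.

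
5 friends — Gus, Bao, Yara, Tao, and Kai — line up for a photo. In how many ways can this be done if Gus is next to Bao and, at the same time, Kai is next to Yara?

24

Treat {Gus,Bao} as one block (2 orders) and {Kai,Yara} as another (2 orders).
That leaves 3 units to arrange: 2 × 2 × 3! = 4 × 6 = 24.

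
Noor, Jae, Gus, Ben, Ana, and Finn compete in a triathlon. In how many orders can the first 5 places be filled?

There are 6 choices for 1st place, 5 for 2nd, and so on down to 2 for position 5.
That gives 6 × 5 × 4 × 3 × 2 = 720.

720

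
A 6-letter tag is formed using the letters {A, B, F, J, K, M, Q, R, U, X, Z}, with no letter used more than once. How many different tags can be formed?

This is a permutation of 6 out of 11: P(11,6) = 11!/5!.
11 × 10 × 9 × 8 × 7 × 6 = 332640.

332640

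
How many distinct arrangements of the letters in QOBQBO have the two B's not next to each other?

There are 6!/(2!·2!·2!) = 90 arrangements of QOBQBO in total.
Arrangements with the B's together: treat BB as one letter, giving (5)!/(2!·2!) = 30.
Hence 90 − 30 = 60.

60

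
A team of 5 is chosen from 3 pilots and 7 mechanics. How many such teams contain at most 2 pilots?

231

Split by how many pilots are chosen (0 through 2).
Sum: C(3,0)·C(7,5) + C(3,1)·C(7,4) + C(3,2)·C(7,3) = 21 + 105 + 105 = 231.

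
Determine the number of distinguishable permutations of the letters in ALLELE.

The 6 letters of ALLELE have repeats: E appearing twice and L appearing 3 times.
Dividing 6! = 720 by 3!·2! = 12 for the repeated letters gives 60.

60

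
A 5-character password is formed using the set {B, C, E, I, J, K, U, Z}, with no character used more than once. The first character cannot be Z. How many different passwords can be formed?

The first character has 8−1 = 7 choices (anything except Z).
The remaining 4 characters are filled from the other 7 symbols without repetition: 7 × 6 × 5 × 4 = 840.
Total: 7 × 840 = 5880.

5880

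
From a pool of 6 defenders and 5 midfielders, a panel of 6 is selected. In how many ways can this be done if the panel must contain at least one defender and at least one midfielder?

With no constraint there are C(11,6) = 462 possible selections.
Selections missing a whole group: no defenders → C(5,6) = 0; no midfielders → C(6,6) = 1.
Both groups omitted at once is impossible, so 462 − 1 = 461.

461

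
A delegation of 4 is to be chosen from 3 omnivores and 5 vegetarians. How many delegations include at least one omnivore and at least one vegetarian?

With no constraint there are C(8,4) = 70 possible selections.
Subtract selections that omit an entire group: no omnivores → C(5,4) = 5; no vegetarians → C(3,4) = 0.
Both groups omitted at once is impossible, so 70 − 5 = 65.

65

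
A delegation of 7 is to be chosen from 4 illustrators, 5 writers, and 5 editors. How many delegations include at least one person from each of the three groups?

Unrestricted: C(14,7) = 3432 ways to pick any 7 of the 14.
Selections missing a whole group: no illustrators → C(10,7) = 120; no writers → C(9,7) = 36; no editors → C(9,7) = 36.
Add back selections omitting two groups (i.e. drawn from a single group): C(4,7) + C(5,7) + C(5,7) = 0.
By inclusion–exclusion: 3432 − 192 + 0 = 3240.

3240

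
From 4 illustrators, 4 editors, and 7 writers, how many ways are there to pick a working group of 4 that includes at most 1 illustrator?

990

Split by how many illustrators are chosen (0 through 1).
Sum: C(4,0)·C(11,4) + C(4,1)·C(11,3) = 330 + 660 = 990.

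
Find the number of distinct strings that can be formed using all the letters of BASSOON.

BASSOON has 7 letters with O appearing twice and S appearing twice.
Dividing 7! = 5040 by 2!·2! = 4 for the repeated letters gives 1260.

1260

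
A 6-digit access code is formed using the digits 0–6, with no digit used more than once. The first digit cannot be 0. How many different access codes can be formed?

The first digit has 7−1 = 6 choices (anything except 0).
The remaining 5 digits are filled from the other 6 symbols without repetition: 6 × 5 × 4 × 3 × 2 = 720.
Total: 6 × 720 = 4320.

4320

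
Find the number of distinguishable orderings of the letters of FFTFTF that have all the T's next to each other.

Treat the 2 copies of T as a single block. The multiset to arrange is then {TT, F, F, F, F}, 5 items in all.
That gives (5)!/(4!) = 5 arrangements.

5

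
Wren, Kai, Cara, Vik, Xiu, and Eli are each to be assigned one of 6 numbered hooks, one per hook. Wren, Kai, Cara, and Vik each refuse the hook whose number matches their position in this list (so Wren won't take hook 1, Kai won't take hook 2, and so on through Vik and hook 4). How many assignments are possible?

Let Aᵢ (for 1 ≤ i ≤ 4) be the placements that put person i in their forbidden hook. Any j of these fix j positions, leaving (6−j)! ways to fill the rest, and there are C(4,j) ways to pick which j.
By inclusion–exclusion, the number of valid placements is Σ_{j=0}^{4} (−1)^j C(4,j)·(6−j)!.
Computing: 720 − 480 + 144 − 24 + 2 = 362.

362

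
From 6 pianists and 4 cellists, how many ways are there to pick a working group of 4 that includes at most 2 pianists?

115

Split by how many pianists are chosen (0 through 2).
Sum: C(6,0)·C(4,4) + C(6,1)·C(4,3) + C(6,2)·C(4,2) = 1 + 24 + 90 = 115.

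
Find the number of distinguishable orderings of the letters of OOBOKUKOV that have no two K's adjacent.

5880

There are 9!/(4!·2!) = 7560 arrangements of OOBOKUKOV in total.
Arrangements with the K's together: treat KK as one letter, giving (8)!/(4!) = 1680.
Subtracting, 7560 − 1680 = 5880 arrangements keep the K's apart.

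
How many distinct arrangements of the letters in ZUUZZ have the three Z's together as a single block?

Treat the 3 copies of Z as a single block. The multiset to arrange is then {ZZZ, U, U}, 3 items in all.
That gives (3)!/(2!) = 3 arrangements.

3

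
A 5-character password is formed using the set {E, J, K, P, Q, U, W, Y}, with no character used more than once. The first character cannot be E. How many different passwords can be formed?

5880

The first character has 8−1 = 7 choices (anything except E).
The remaining 4 characters are filled from the other 7 symbols without repetition: 7 × 6 × 5 × 4 = 840.
Total: 7 × 840 = 5880.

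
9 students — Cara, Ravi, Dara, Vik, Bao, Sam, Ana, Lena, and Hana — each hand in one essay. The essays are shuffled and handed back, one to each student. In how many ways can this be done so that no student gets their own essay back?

This is the derangement count D_9: permutations of 9 items with no fixed point.
By inclusion–exclusion this is Σ_{j=0}^{9} (−1)^j C(9,j)·(9−j)!.
Computing: 362880 − 362880 + 181440 − 60480 + 15120 − 3024 + 504 − 72 + 9 − 1 = 133496.

133496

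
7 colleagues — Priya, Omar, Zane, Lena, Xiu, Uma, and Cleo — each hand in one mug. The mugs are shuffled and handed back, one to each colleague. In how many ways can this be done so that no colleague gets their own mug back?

1854

Let Aᵢ be the assignments in which colleague i gets their own mug. We want the size of the complement of A₁∪…∪A_7.
By inclusion–exclusion this is Σ_{j=0}^{7} (−1)^j C(7,j)·(7−j)!.
Computing: 5040 − 5040 + 2520 − 840 + 210 − 42 + 7 − 1 = 1854.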